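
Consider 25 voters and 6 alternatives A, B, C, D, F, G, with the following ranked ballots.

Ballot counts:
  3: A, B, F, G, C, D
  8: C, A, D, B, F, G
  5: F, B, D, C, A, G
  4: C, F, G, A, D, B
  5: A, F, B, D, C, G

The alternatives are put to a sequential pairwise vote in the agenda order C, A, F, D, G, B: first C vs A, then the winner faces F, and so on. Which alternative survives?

F

Round 1: C vs A — 17–8, C advances.
Round 2: C vs F — 12–13, F advances.
Round 3: F vs D — 17–8, F advances.
Round 4: F vs G — 25–0, F advances.
Round 5: F vs B — 14–11, F advances.
The agenda winner is F.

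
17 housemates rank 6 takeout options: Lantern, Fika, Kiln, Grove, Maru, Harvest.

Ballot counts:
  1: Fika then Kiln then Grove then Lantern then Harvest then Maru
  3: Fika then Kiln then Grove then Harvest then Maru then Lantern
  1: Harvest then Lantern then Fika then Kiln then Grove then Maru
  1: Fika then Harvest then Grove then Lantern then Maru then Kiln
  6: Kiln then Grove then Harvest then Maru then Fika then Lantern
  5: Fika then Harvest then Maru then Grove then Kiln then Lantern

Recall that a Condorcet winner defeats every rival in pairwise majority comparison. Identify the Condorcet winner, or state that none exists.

Pairwise majorities:
Lantern vs Fika: 1 for Lantern, 16 for Fika — Fika by 16–1.
Lantern vs Kiln: Lantern preferred on 1+1 = 2 ballots; Kiln wins 15–2.
Lantern vs Grove: 1 for Lantern, 16 for Grove — Grove by 16–1.
Lantern vs Maru: Lantern is ranked higher on 1+1+1 = 3 ballots, Maru on 14. Maru wins 14–3.
Lantern vs Harvest: 1 for Lantern, 16 for Harvest — Harvest by 16–1.
Fika vs Kiln: Fika, 11–6.
Fika vs Grove: 11 to 6, Fika.
Fika vs Maru: Fika, 11–6.
Fika vs Harvest: 1+3+1+5 = 10 for Fika, 7 for Harvest — Fika by 10–7.
Kiln vs Grove: Kiln is ranked higher on 1+3+1+6 = 11 ballots, Grove on 6. Kiln wins 11–6.
Kiln vs Maru: 1+3+1+6 = 11 for Kiln, 6 for Maru — Kiln by 11–6.
Kiln vs Harvest: Kiln preferred on 1+3+6 = 10 ballots; Kiln wins 10–7.
Grove vs Maru: Grove wins 12–5.
Grove vs Harvest: 1+3+6 = 10 for Grove, 7 for Harvest — Grove by 10–7.
Maru vs Harvest: Maru is ranked higher on 0 ballots, Harvest on 17. Harvest wins 17–0.
Fika defeats every rival head-to-head and is the Condorcet winner.

Fika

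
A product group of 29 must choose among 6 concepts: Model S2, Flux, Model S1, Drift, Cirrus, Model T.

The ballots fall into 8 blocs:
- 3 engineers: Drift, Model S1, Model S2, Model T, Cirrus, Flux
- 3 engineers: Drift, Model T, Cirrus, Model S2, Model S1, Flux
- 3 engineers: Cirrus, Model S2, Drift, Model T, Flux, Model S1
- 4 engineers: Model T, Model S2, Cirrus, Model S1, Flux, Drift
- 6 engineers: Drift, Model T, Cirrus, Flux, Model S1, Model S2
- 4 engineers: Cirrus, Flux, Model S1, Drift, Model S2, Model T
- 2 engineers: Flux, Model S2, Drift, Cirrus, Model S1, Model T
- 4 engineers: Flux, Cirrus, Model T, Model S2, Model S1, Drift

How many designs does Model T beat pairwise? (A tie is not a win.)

Model T against each rival (29 engineers):
Model T vs Model S2: Model T, 17–12.
Model T vs Flux: Model T is ranked higher on 3+3+3+4+6 = 19 ballots, Flux on 10. Model T wins 19–10.
Model T vs Model S1: 3+3+4+6+4 = 20 for Model T, 9 for Model S1 — Model T by 20–9.
Model T–Drift: Drift 21–8.
Model T–Cirrus: Model T 16–13.
Model T beats Model S2, Flux, Model S1, Cirrus; loses to Drift — 4 pairwise wins.

4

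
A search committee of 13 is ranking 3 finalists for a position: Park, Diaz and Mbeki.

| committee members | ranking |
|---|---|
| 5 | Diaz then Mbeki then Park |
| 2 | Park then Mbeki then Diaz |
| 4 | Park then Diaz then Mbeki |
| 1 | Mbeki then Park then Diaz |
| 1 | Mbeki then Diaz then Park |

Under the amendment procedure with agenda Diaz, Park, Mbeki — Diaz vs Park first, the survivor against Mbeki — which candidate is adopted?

Mbeki

Round 1: Diaz vs Park — 6–7, Park advances.
Round 2: Park vs Mbeki — 6–7, Mbeki advances.
The agenda winner is Mbeki.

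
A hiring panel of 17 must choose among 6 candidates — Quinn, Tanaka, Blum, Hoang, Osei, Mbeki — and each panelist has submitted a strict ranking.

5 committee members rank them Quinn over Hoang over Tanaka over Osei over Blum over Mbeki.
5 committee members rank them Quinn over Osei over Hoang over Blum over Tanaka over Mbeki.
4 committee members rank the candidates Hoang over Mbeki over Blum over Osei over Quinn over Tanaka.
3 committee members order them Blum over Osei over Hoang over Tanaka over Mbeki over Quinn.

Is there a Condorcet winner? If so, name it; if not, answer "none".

Head-to-head results (17 committee members):
Quinn vs Tanaka: Quinn, 14–3.
Quinn vs Blum: 5+5 = 10 for Quinn, 7 for Blum — Quinn by 10–7.
Quinn–Hoang: Quinn 10–7.
Quinn vs Osei: Quinn, 10–7.
Quinn–Mbeki: Quinn 10–7.
Tanaka vs Blum: Tanaka preferred on 5 ballots; Blum wins 12–5.
Tanaka vs Hoang: 0 to 17, Hoang.
Tanaka vs Osei: 5 to 12, Osei.
Tanaka–Mbeki: Tanaka 13–4.
Blum vs Hoang: 3 for Blum, 14 for Hoang — Hoang by 14–3.
Blum vs Osei: Blum preferred on 4+3 = 7 ballots; Osei wins 10–7.
Blum vs Mbeki: Blum wins 13–4.
Hoang–Osei: Hoang 9–8.
Hoang vs Mbeki: Hoang preferred on 5+5+4+3 = 17 ballots; Hoang wins 17–0.
Osei–Mbeki: Osei 13–4.
Quinn wins every pairwise contest, so Quinn is the Condorcet winner.

Quinn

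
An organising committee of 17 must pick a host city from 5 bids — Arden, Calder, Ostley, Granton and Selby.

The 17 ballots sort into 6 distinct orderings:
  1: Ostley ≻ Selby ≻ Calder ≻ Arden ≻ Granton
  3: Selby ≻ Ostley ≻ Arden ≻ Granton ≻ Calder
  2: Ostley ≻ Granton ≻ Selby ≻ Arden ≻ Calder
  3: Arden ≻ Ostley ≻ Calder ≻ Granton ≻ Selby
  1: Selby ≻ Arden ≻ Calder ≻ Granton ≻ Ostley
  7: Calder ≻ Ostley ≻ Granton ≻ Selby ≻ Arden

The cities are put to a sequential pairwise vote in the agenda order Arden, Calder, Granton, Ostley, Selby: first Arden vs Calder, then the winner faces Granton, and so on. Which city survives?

Round 1: Arden vs Calder — 9–8, Arden advances.
Round 2: Arden vs Granton — 8–9, Granton advances.
Round 3: Granton vs Ostley — 1–16, Ostley advances.
Round 4: Ostley vs Selby — 13–4, Ostley advances.
The agenda winner is Ostley.

Ostley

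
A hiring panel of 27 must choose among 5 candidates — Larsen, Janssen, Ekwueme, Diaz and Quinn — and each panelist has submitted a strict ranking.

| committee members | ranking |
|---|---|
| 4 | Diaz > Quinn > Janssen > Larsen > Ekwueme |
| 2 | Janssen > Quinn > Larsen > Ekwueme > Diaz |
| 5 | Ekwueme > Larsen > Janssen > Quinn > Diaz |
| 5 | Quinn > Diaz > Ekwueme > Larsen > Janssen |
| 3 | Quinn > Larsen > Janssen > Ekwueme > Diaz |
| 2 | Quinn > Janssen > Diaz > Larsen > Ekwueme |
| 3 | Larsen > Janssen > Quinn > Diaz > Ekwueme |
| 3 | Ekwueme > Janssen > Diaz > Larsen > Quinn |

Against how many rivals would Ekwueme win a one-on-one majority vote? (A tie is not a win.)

Ekwueme against each rival (27 committee members):
Ekwueme vs Larsen: 13 to 14, Larsen.
Ekwueme vs Janssen: Janssen wins 14–13.
Ekwueme vs Diaz: Ekwueme preferred on 2+5+3+3 = 13 ballots; Diaz wins 14–13.
Ekwueme vs Quinn: Ekwueme preferred on 5+3 = 8 ballots; Quinn wins 19–8.
Ekwueme beats no one; loses to Larsen, Janssen, Diaz, Quinn — 0 pairwise wins.

0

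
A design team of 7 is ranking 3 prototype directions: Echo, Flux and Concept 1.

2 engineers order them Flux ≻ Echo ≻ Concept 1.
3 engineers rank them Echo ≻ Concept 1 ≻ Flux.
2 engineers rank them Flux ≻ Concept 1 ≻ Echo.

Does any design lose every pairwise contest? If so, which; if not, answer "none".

Pairwise majorities:
Echo vs Flux: Flux wins 4–3.
Echo vs Concept 1: Echo, 5–2.
Flux vs Concept 1: Flux, 4–3.
Only Concept 1 has no wins; Concept 1 is the Condorcet loser.

Concept 1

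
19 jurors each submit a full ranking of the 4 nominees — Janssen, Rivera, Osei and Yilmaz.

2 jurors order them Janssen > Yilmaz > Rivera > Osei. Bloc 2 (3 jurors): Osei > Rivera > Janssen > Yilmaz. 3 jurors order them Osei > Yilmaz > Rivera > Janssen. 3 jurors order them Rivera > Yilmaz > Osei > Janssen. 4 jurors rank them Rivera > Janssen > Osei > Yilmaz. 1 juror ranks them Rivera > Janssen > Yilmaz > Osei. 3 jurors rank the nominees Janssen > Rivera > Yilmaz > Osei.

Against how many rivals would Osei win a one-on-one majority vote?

Osei against each rival (19 jurors):
Osei vs Janssen: 9 to 10, Janssen.
Osei vs Rivera: Rivera, 13–6.
Osei vs Yilmaz: Osei preferred on 3+3+4 = 10 ballots; Osei wins 10–9.
Osei beats Yilmaz; loses to Janssen, Rivera — 1 pairwise win.

1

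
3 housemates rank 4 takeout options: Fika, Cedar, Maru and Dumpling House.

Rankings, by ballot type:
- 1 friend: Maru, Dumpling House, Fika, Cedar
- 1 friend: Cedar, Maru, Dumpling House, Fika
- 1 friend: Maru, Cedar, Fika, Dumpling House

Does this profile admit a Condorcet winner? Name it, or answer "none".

Head-to-head results (3 friends):
Fika vs Cedar: Cedar wins 2–1.
Fika vs Maru: Maru wins 3–0.
Fika vs Dumpling House: Dumpling House wins 2–1.
Cedar vs Maru: Maru, 2–1.
Cedar vs Dumpling House: Cedar wins 2–1.
Maru–Dumpling House: Maru 3–0.
Maru beats each of Fika, Cedar, Dumpling House — Maru is the Condorcet winner.

Maru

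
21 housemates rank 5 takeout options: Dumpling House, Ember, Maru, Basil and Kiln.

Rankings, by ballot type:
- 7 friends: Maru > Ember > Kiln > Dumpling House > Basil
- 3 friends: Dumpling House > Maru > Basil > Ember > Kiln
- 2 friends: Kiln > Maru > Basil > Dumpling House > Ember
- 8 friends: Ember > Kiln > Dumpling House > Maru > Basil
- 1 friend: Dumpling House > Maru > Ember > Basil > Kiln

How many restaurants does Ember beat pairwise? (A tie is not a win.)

3

Ember against each rival (21 friends):
Ember vs Dumpling House: 15 to 6, Ember.
Ember vs Maru: 8 for Ember, 13 for Maru — Maru by 13–8.
Ember vs Basil: 16 to 5, Ember.
Ember vs Kiln: 7+3+8+1 = 19 for Ember, 2 for Kiln — Ember by 19–2.
Ember beats Dumpling House, Basil, Kiln; loses to Maru — 3 pairwise wins.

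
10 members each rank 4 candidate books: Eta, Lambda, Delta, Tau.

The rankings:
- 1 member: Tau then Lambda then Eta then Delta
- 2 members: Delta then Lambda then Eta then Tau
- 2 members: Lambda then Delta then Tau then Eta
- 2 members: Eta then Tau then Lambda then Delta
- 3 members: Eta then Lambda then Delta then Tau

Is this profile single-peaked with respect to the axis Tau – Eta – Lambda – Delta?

no

Axis positions: Tau=1, Eta=2, Lambda=3, Delta=4.
Bloc 1: ranking walks positions 1-3-2-4; Lambda is ranked above Eta even though Eta lies between Lambda and the peak Tau on the axis — preferences dip and rise again. Not single-peaked.
Bloc 2 (peak Delta at position 4): ranking walks positions 4-3-2-1, expanding outward from the peak — single-peaked.
Bloc 3: ranking walks positions 3-4-1-2; Tau is ranked above Eta even though Eta lies between Tau and the peak Lambda on the axis — preferences dip and rise again. Not single-peaked.
Bloc 4 (peak Eta at position 2): ranking walks positions 2-1-3-4, expanding outward from the peak — single-peaked.
Bloc 5 (peak Eta at position 2): ranking walks positions 2-3-4-1, expanding outward from the peak — single-peaked.
Bloc 1 violates single-peakedness, so the profile is not single-peaked on this axis.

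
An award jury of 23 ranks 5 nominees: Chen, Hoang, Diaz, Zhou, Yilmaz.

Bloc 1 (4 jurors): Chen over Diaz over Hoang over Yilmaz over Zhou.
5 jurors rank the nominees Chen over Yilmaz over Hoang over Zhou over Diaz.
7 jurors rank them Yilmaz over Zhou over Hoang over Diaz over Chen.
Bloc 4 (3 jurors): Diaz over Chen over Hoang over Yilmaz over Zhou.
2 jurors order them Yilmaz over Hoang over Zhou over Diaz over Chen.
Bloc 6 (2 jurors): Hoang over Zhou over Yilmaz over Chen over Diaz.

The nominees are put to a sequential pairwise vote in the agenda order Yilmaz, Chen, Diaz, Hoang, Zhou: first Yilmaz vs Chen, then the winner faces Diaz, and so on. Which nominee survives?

Hoang

Round 1: Yilmaz vs Chen — 11–12, Chen advances.
Round 2: Chen vs Diaz — 11–12, Diaz advances.
Round 3: Diaz vs Hoang — 7–16, Hoang advances.
Round 4: Hoang vs Zhou — 16–7, Hoang advances.
The agenda winner is Hoang.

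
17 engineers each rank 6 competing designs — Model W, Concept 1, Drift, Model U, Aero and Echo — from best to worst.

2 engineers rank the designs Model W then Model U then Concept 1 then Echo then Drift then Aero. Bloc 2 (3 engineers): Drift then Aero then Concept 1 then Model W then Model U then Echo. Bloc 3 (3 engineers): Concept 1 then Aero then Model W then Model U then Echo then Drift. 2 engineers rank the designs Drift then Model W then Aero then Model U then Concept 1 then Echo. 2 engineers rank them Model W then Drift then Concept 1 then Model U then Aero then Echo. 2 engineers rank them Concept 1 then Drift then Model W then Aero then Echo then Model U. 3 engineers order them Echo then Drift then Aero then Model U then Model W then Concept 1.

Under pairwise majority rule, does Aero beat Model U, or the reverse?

Aero

Ballots ranking Aero above Model U: 3 + 3 + 2 + 2 + 3 = 13.
Ballots ranking Model U above Aero: 17 − 13 = 4.
Aero wins the head-to-head 13–4.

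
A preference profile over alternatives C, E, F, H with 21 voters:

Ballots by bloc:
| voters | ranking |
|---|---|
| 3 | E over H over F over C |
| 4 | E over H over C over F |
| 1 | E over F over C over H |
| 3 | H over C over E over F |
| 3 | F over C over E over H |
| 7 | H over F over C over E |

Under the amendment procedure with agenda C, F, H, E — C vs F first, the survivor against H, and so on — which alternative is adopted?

Round 1: C vs F — 7–14, F advances.
Round 2: F vs H — 4–17, H advances.
Round 3: H vs E — 10–11, E advances.
The agenda winner is E.

E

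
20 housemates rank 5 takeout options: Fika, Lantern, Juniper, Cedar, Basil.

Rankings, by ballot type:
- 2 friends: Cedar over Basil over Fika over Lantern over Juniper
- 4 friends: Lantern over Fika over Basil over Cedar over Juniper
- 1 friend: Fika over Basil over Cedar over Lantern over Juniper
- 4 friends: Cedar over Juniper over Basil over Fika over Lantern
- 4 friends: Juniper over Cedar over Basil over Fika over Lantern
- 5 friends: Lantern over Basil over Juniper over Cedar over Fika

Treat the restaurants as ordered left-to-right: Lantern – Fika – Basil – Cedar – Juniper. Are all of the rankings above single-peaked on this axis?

Axis positions: Lantern=1, Fika=2, Basil=3, Cedar=4, Juniper=5.
Ballot type 1 (peak Cedar at position 4): ranking walks positions 4-3-2-1-5, expanding outward from the peak — single-peaked.
Ballot type 2 (peak Lantern at position 1): ranking walks positions 1-2-3-4-5, expanding outward from the peak — single-peaked.
Ballot type 3 (peak Fika at position 2): ranking walks positions 2-3-4-1-5, expanding outward from the peak — single-peaked.
Ballot type 4 (peak Cedar at position 4): ranking walks positions 4-5-3-2-1, expanding outward from the peak — single-peaked.
Ballot type 5 (peak Juniper at position 5): ranking walks positions 5-4-3-2-1, expanding outward from the peak — single-peaked.
Ballot type 6: ranking walks positions 1-3-5-4-2; Basil is ranked above Fika even though Fika lies between Basil and the peak Lantern on the axis — preferences dip and rise again. Not single-peaked.
Ballot type 6 violates single-peakedness, so the profile is not single-peaked on this axis.

no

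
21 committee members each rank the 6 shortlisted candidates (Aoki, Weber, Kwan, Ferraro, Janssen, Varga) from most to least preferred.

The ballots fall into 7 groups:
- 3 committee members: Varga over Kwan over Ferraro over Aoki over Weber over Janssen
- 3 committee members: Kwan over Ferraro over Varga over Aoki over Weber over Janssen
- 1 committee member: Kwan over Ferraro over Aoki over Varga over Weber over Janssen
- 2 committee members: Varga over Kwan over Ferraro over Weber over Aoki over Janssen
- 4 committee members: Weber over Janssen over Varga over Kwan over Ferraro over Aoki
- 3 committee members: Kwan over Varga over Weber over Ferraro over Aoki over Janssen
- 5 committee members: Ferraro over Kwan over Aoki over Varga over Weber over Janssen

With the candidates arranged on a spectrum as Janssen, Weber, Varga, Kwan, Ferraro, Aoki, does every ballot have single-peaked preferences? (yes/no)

yes

Axis positions: Janssen=1, Weber=2, Varga=3, Kwan=4, Ferraro=5, Aoki=6.
Group 1 (peak Varga at position 3): ranking walks positions 3-4-5-6-2-1, expanding outward from the peak — single-peaked.
Group 2 (peak Kwan at position 4): ranking walks positions 4-5-3-6-2-1, expanding outward from the peak — single-peaked.
Group 3 (peak Kwan at position 4): ranking walks positions 4-5-6-3-2-1, expanding outward from the peak — single-peaked.
Group 4 (peak Varga at position 3): ranking walks positions 3-4-5-2-6-1, expanding outward from the peak — single-peaked.
Group 5 (peak Weber at position 2): ranking walks positions 2-1-3-4-5-6, expanding outward from the peak — single-peaked.
Group 6 (peak Kwan at position 4): ranking walks positions 4-3-2-5-6-1, expanding outward from the peak — single-peaked.
Group 7 (peak Ferraro at position 5): ranking walks positions 5-4-6-3-2-1, expanding outward from the peak — single-peaked.
Every ranking is single-peaked on this axis.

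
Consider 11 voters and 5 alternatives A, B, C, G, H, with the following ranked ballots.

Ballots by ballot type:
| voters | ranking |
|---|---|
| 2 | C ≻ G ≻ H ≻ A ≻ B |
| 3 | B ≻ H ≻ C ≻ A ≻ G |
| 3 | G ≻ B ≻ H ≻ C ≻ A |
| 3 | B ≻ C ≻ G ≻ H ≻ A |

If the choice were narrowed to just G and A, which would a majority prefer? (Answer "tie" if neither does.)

Ballots ranking G above A: 2 + 3 + 3 = 8.
Ballots ranking A above G: 11 − 8 = 3.
G wins the head-to-head 8–3.

G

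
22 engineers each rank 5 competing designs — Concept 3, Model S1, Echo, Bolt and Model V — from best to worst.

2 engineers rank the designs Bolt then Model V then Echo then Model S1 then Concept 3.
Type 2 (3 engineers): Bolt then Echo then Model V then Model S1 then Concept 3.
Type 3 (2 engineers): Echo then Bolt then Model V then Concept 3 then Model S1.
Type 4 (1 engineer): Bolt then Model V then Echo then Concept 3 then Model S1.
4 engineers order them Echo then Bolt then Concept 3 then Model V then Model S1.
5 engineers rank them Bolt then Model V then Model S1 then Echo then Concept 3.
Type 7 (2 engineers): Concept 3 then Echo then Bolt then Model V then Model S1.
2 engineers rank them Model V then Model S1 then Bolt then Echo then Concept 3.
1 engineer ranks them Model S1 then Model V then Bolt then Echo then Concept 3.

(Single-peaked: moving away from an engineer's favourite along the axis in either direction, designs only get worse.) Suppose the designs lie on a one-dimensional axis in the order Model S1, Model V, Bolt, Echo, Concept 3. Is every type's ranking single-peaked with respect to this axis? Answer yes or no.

yes

Axis positions: Model S1=1, Model V=2, Bolt=3, Echo=4, Concept 3=5.
Type 1 (peak Bolt at position 3): ranking walks positions 3-2-4-1-5, expanding outward from the peak — single-peaked.
Type 2 (peak Bolt at position 3): ranking walks positions 3-4-2-1-5, expanding outward from the peak — single-peaked.
Type 3 (peak Echo at position 4): ranking walks positions 4-3-2-5-1, expanding outward from the peak — single-peaked.
Type 4 (peak Bolt at position 3): ranking walks positions 3-2-4-5-1, expanding outward from the peak — single-peaked.
Type 5 (peak Echo at position 4): ranking walks positions 4-3-5-2-1, expanding outward from the peak — single-peaked.
Type 6 (peak Bolt at position 3): ranking walks positions 3-2-1-4-5, expanding outward from the peak — single-peaked.
Type 7 (peak Concept 3 at position 5): ranking walks positions 5-4-3-2-1, expanding outward from the peak — single-peaked.
Type 8 (peak Model V at position 2): ranking walks positions 2-1-3-4-5, expanding outward from the peak — single-peaked.
Type 9 (peak Model S1 at position 1): ranking walks positions 1-2-3-4-5, expanding outward from the peak — single-peaked.
Every ranking is single-peaked on this axis.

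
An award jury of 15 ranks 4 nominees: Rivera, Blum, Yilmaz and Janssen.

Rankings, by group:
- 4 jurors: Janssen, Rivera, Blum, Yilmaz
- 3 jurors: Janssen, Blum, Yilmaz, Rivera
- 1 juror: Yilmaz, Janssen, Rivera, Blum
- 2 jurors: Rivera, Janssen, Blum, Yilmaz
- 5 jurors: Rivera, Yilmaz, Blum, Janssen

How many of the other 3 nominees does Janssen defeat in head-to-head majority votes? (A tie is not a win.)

3

Janssen against each rival (15 jurors):
Janssen–Rivera: Janssen 8–7.
Janssen vs Blum: Janssen wins 10–5.
Janssen vs Yilmaz: 9 to 6, Janssen.
Janssen beats Rivera, Blum, Yilmaz — 3 pairwise wins.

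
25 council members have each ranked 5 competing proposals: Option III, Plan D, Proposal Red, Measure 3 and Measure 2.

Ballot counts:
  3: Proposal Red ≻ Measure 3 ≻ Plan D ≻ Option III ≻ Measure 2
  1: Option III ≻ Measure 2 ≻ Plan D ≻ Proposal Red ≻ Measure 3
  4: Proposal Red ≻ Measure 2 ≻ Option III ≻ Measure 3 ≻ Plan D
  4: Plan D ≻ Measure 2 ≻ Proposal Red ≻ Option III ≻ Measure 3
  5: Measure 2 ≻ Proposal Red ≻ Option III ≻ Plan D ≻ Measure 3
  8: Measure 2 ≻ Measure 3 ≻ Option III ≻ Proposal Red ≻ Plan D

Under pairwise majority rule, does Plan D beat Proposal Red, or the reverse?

Ballots ranking Plan D above Proposal Red: 1 + 4 = 5.
Ballots ranking Proposal Red above Plan D: 25 − 5 = 20.
Proposal Red wins the head-to-head 20–5.

Proposal Red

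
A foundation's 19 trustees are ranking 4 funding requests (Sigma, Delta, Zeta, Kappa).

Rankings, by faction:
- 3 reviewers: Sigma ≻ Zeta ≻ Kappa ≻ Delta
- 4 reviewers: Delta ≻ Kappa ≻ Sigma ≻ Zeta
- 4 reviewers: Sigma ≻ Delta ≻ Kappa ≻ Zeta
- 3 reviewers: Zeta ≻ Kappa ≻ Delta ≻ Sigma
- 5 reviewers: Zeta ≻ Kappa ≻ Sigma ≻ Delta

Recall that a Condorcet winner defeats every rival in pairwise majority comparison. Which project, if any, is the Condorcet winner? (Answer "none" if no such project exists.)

none

Head-to-head results (19 reviewers):
Sigma vs Delta: 3+4+5 = 12 for Sigma, 7 for Delta — Sigma by 12–7.
Sigma vs Zeta: Sigma, 11–8.
Sigma vs Kappa: Sigma preferred on 3+4 = 7 ballots; Kappa wins 12–7.
Delta vs Zeta: Delta preferred on 4+4 = 8 ballots; Zeta wins 11–8.
Delta–Kappa: Kappa 11–8.
Zeta vs Kappa: Zeta preferred on 3+3+5 = 11 ballots; Zeta wins 11–8.
Every project loses at least once (Sigma loses to Kappa; Delta loses to Sigma; Zeta loses to Sigma; Kappa loses to Zeta). The majority relation contains the cycle Sigma → Zeta → Kappa → Sigma, so there is no Condorcet winner.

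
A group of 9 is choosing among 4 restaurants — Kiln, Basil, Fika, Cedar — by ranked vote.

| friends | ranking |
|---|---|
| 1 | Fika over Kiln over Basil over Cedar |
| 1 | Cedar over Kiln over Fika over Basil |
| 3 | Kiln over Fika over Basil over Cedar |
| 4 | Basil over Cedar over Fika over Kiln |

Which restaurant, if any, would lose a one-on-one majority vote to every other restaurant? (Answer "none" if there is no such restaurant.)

Head-to-head results (9 friends):
Kiln vs Basil: Kiln is ranked higher on 1+1+3 = 5 ballots, Basil on 4. Kiln wins 5–4.
Kiln vs Fika: Kiln preferred on 1+3 = 4 ballots; Fika wins 5–4.
Kiln–Cedar: Cedar 5–4.
Basil–Fika: Fika 5–4.
Basil–Cedar: Basil 8–1.
Fika vs Cedar: Fika preferred on 1+3 = 4 ballots; Cedar wins 5–4.
Each restaurant has at least one pairwise win (Kiln beats Basil; Basil beats Cedar; Fika beats Kiln; Cedar beats Kiln) — no Condorcet loser.

none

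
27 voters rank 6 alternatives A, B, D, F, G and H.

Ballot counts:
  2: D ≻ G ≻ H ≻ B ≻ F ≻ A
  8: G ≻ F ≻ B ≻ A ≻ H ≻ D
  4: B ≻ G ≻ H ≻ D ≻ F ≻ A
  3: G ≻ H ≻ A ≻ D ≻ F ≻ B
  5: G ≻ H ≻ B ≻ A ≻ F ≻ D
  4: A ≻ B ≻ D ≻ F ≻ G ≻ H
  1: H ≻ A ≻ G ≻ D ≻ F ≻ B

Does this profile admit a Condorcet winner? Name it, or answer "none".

G

Head-to-head results (27 voters):
A–B: B 19–8.
A vs D: A, 21–6.
A vs F: F, 14–13.
A vs G: G, 22–5.
A vs H: H, 15–12.
B vs D: B wins 21–6.
B vs F: B wins 15–12.
B vs G: G, 19–8.
B vs H: B wins 16–11.
D–F: D 14–13.
D–G: G 21–6.
D vs H: H wins 21–6.
F vs G: G, 23–4.
F–H: H 15–12.
G vs H: G, 26–1.
G defeats every rival head-to-head and is the Condorcet winner.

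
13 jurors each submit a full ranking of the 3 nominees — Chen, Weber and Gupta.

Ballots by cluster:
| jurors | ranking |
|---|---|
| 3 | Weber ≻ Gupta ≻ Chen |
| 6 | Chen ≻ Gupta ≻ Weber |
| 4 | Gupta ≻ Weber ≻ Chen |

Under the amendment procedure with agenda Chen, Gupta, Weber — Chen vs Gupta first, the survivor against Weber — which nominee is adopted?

Gupta

Round 1: Chen vs Gupta — 6–7, Gupta advances.
Round 2: Gupta vs Weber — 10–3, Gupta advances.
Gupta survives the agenda.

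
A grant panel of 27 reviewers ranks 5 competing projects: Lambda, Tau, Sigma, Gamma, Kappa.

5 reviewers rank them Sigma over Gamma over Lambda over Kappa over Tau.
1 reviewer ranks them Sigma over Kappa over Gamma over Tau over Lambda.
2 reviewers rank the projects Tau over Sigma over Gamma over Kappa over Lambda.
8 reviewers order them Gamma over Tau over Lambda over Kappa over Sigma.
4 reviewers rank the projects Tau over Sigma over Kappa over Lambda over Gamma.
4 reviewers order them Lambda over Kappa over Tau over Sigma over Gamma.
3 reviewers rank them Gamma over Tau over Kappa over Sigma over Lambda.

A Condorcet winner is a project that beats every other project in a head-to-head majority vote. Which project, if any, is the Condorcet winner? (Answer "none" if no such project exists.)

Check each pair by majority over 27 ballots:
Lambda vs Tau: Tau wins 18–9.
Lambda vs Sigma: 12 to 15, Sigma.
Lambda vs Gamma: Lambda is ranked higher on 4+4 = 8 ballots, Gamma on 19. Gamma wins 19–8.
Lambda–Kappa: Lambda 17–10.
Tau–Sigma: Tau 21–6.
Tau vs Gamma: Gamma wins 17–10.
Tau vs Kappa: Tau is ranked higher on 2+8+4+3 = 17 ballots, Kappa on 10. Tau wins 17–10.
Sigma vs Gamma: Sigma preferred on 5+1+2+4+4 = 16 ballots; Sigma wins 16–11.
Sigma vs Kappa: Kappa wins 15–12.
Gamma vs Kappa: Gamma, 18–9.
No project is unbeaten: Lambda loses to Tau; Tau loses to Gamma; Sigma loses to Tau; Gamma loses to Sigma; Kappa loses to Lambda. In particular Lambda beats Kappa beats Sigma beats Lambda is a majority cycle — no Condorcet winner exists.

none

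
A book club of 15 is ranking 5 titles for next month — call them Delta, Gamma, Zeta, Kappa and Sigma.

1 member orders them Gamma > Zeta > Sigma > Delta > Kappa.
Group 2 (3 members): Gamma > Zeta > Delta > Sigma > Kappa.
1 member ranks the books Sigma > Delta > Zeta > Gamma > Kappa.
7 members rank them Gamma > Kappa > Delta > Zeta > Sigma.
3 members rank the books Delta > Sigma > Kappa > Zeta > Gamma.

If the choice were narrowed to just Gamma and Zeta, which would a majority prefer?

Gamma

Ballots ranking Gamma above Zeta: 1 + 3 + 7 = 11.
Ballots ranking Zeta above Gamma: 15 − 11 = 4.
Gamma wins the head-to-head 11–4.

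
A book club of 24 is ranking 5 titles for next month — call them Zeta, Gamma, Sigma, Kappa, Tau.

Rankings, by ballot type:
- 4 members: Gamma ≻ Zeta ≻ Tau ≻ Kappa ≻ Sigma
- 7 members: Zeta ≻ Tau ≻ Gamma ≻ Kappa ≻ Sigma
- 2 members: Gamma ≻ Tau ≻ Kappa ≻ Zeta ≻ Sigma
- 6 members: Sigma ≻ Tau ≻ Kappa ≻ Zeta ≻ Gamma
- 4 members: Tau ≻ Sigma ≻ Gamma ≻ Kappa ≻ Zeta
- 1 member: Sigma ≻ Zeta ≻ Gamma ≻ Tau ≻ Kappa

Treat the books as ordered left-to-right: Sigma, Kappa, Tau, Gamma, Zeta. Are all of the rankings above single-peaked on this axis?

Axis positions: Sigma=1, Kappa=2, Tau=3, Gamma=4, Zeta=5.
Ballot type 1 (peak Gamma at position 4): ranking walks positions 4-5-3-2-1, expanding outward from the peak — single-peaked.
Ballot type 2: ranking walks positions 5-3-4-2-1; Tau is ranked above Gamma even though Gamma lies between Tau and the peak Zeta on the axis — preferences dip and rise again. Not single-peaked.
Ballot type 3 (peak Gamma at position 4): ranking walks positions 4-3-2-5-1, expanding outward from the peak — single-peaked.
Ballot type 4: ranking walks positions 1-3-2-5-4; Tau is ranked above Kappa even though Kappa lies between Tau and the peak Sigma on the axis — preferences dip and rise again. Not single-peaked.
Ballot type 5: ranking walks positions 3-1-4-2-5; Sigma is ranked above Kappa even though Kappa lies between Sigma and the peak Tau on the axis — preferences dip and rise again. Not single-peaked.
Ballot type 6: ranking walks positions 1-5-4-3-2; Zeta is ranked above Kappa even though Kappa lies between Zeta and the peak Sigma on the axis — preferences dip and rise again. Not single-peaked.
Ballot type 2 violates single-peakedness, so the profile is not single-peaked on this axis.

no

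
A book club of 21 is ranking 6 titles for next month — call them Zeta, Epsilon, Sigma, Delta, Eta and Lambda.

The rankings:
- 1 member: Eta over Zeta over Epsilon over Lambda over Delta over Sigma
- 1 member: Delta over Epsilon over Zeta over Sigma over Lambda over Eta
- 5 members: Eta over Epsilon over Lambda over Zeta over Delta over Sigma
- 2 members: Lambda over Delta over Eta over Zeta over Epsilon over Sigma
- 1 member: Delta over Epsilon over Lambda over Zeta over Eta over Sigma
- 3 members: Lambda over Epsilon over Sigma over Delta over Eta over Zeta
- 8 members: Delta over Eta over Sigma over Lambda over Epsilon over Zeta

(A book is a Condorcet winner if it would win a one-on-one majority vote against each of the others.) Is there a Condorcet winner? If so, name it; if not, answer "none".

none

Head-to-head results (21 members):
Zeta vs Epsilon: Epsilon wins 18–3.
Zeta vs Sigma: Sigma, 11–10.
Zeta vs Delta: Delta wins 15–6.
Zeta vs Eta: Eta, 19–2.
Zeta vs Lambda: Lambda, 19–2.
Epsilon vs Sigma: Epsilon, 13–8.
Epsilon vs Delta: Delta, 12–9.
Epsilon vs Eta: Eta, 16–5.
Epsilon vs Lambda: Lambda wins 13–8.
Sigma–Delta: Delta 18–3.
Sigma vs Eta: Eta, 17–4.
Sigma vs Lambda: Lambda wins 12–9.
Delta–Eta: Delta 15–6.
Delta vs Lambda: Lambda, 11–10.
Eta vs Lambda: Eta wins 14–7.
Every book loses at least once (Zeta loses to Epsilon; Epsilon loses to Delta; Sigma loses to Epsilon; Delta loses to Lambda; Eta loses to Delta; Lambda loses to Eta). The majority relation contains the cycle Delta beats Eta beats Lambda beats Delta, so there is no Condorcet winner.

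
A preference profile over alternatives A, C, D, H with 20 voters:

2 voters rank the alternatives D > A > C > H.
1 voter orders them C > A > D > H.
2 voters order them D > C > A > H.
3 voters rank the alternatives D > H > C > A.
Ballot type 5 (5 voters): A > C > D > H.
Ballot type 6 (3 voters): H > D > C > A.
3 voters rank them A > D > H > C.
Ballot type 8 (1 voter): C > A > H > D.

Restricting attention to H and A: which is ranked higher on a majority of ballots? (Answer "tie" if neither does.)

A

Ballots ranking H above A: 3 + 3 = 6.
Ballots ranking A above H: 20 − 6 = 14.
A wins the head-to-head 14–6.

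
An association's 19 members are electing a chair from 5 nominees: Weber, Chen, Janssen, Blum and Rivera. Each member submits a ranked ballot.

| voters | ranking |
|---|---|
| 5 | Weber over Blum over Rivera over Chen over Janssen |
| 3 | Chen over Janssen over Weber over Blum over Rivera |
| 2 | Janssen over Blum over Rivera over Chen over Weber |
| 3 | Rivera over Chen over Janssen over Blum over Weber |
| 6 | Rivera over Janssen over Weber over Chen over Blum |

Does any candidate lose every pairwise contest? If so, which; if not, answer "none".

Head-to-head results (19 voters):
Weber vs Chen: 11 to 8, Weber.
Weber vs Janssen: Weber is ranked higher on 5 ballots, Janssen on 14. Janssen wins 14–5.
Weber vs Blum: Weber, 14–5.
Weber–Rivera: Rivera 11–8.
Chen vs Janssen: 5+3+3 = 11 for Chen, 8 for Janssen — Chen by 11–8.
Chen–Blum: Chen 12–7.
Chen vs Rivera: Chen is ranked higher on 3 ballots, Rivera on 16. Rivera wins 16–3.
Janssen vs Blum: 3+2+3+6 = 14 for Janssen, 5 for Blum — Janssen by 14–5.
Janssen vs Rivera: 3+2 = 5 for Janssen, 14 for Rivera — Rivera by 14–5.
Blum vs Rivera: Blum wins 10–9.
Each candidate has at least one pairwise win (Weber beats Chen; Chen beats Janssen; Janssen beats Weber; Blum beats Rivera; Rivera beats Weber) — no Condorcet loser.

none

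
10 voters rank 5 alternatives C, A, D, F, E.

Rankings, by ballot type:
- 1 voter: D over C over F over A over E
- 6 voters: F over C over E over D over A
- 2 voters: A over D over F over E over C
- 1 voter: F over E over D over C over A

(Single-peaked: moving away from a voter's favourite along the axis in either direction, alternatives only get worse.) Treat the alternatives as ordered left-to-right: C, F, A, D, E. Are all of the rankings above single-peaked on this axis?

no

Axis positions: C=1, F=2, A=3, D=4, E=5.
Ballot type 1: ranking walks positions 4-1-2-3-5; C is ranked above A even though A lies between C and the peak D on the axis — preferences dip and rise again. Not single-peaked.
Ballot type 2: ranking walks positions 2-1-5-4-3; E is ranked above A even though A lies between E and the peak F on the axis — preferences dip and rise again. Not single-peaked.
Ballot type 3 (peak A at position 3): ranking walks positions 3-4-2-5-1, expanding outward from the peak — single-peaked.
Ballot type 4: ranking walks positions 2-5-4-1-3; E is ranked above A even though A lies between E and the peak F on the axis — preferences dip and rise again. Not single-peaked.
Ballot type 1 violates single-peakedness, so the profile is not single-peaked on this axis.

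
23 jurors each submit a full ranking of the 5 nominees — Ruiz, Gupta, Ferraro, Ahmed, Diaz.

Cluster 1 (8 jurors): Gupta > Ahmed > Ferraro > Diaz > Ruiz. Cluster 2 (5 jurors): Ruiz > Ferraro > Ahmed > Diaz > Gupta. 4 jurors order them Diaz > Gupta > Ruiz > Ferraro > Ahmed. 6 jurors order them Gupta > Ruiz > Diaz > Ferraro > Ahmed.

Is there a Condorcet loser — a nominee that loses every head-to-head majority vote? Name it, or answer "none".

none

Head-to-head results (23 jurors):
Ruiz vs Gupta: 5 to 18, Gupta.
Ruiz vs Ferraro: Ruiz preferred on 5+4+6 = 15 ballots; Ruiz wins 15–8.
Ruiz vs Ahmed: Ruiz, 15–8.
Ruiz–Diaz: Diaz 12–11.
Gupta vs Ferraro: Gupta, 18–5.
Gupta vs Ahmed: Gupta, 18–5.
Gupta vs Diaz: 8+6 = 14 for Gupta, 9 for Diaz — Gupta by 14–9.
Ferraro vs Ahmed: Ferraro is ranked higher on 5+4+6 = 15 ballots, Ahmed on 8. Ferraro wins 15–8.
Ferraro–Diaz: Ferraro 13–10.
Ahmed–Diaz: Ahmed 13–10.
No nominee is winless: Ruiz beats Ferraro; Gupta beats Ruiz; Ferraro beats Ahmed; Ahmed beats Diaz; Diaz beats Ruiz. There is no Condorcet loser.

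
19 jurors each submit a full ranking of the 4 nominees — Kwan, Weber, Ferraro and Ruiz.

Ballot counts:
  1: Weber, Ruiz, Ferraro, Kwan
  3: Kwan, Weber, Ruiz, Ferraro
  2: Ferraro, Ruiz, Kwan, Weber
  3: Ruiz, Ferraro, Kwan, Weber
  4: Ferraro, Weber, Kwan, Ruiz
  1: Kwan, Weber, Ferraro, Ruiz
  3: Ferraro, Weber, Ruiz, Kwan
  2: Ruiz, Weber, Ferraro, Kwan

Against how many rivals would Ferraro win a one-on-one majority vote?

Ferraro against each rival (19 jurors):
Ferraro vs Kwan: Ferraro is ranked higher on 1+2+3+4+3+2 = 15 ballots, Kwan on 4. Ferraro wins 15–4.
Ferraro–Weber: Ferraro 12–7.
Ferraro vs Ruiz: Ferraro preferred on 2+4+1+3 = 10 ballots; Ferraro wins 10–9.
Ferraro beats Kwan, Weber, Ruiz — 3 pairwise wins.

3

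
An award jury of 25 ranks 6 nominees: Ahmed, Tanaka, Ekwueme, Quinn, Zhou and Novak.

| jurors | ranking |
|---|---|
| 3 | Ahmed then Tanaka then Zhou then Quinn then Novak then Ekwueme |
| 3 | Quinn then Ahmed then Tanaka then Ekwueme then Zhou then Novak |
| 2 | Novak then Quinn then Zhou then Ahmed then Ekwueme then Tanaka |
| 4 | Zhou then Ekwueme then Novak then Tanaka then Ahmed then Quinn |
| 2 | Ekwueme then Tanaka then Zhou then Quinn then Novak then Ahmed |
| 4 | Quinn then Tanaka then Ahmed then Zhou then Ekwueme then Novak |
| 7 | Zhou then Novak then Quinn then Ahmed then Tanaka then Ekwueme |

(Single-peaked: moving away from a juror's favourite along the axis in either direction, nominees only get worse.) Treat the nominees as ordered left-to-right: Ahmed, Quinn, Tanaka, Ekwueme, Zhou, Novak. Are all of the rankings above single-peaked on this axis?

Axis positions: Ahmed=1, Quinn=2, Tanaka=3, Ekwueme=4, Zhou=5, Novak=6.
Group 1: ranking walks positions 1-3-5-2-6-4; Tanaka is ranked above Quinn even though Quinn lies between Tanaka and the peak Ahmed on the axis — preferences dip and rise again. Not single-peaked.
Group 2 (peak Quinn at position 2): ranking walks positions 2-1-3-4-5-6, expanding outward from the peak — single-peaked.
Group 3: ranking walks positions 6-2-5-1-4-3; Quinn is ranked above Zhou even though Zhou lies between Quinn and the peak Novak on the axis — preferences dip and rise again. Not single-peaked.
Group 4: ranking walks positions 5-4-6-3-1-2; Ahmed is ranked above Quinn even though Quinn lies between Ahmed and the peak Zhou on the axis — preferences dip and rise again. Not single-peaked.
Group 5 (peak Ekwueme at position 4): ranking walks positions 4-3-5-2-6-1, expanding outward from the peak — single-peaked.
Group 6: ranking walks positions 2-3-1-5-4-6; Zhou is ranked above Ekwueme even though Ekwueme lies between Zhou and the peak Quinn on the axis — preferences dip and rise again. Not single-peaked.
Group 7: ranking walks positions 5-6-2-1-3-4; Quinn is ranked above Ekwueme even though Ekwueme lies between Quinn and the peak Zhou on the axis — preferences dip and rise again. Not single-peaked.
Group 1 violates single-peakedness, so the profile is not single-peaked on this axis.

no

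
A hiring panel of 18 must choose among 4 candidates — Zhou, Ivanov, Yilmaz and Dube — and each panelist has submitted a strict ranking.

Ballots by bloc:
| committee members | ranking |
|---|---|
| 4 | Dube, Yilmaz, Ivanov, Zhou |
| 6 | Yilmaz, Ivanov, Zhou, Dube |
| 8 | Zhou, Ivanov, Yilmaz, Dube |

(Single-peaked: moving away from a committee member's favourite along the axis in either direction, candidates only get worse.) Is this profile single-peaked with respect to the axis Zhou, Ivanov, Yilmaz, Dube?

yes

Axis positions: Zhou=1, Ivanov=2, Yilmaz=3, Dube=4.
Bloc 1 (peak Dube at position 4): ranking walks positions 4-3-2-1, expanding outward from the peak — single-peaked.
Bloc 2 (peak Yilmaz at position 3): ranking walks positions 3-2-1-4, expanding outward from the peak — single-peaked.
Bloc 3 (peak Zhou at position 1): ranking walks positions 1-2-3-4, expanding outward from the peak — single-peaked.
Every ranking is single-peaked on this axis.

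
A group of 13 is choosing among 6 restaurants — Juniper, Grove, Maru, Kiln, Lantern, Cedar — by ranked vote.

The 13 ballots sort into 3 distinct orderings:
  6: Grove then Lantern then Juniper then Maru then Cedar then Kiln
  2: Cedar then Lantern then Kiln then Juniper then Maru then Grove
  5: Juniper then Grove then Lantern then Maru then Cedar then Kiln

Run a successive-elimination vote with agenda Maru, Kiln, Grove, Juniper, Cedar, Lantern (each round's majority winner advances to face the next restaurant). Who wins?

Lantern

Round 1: Maru vs Kiln — 11–2, Maru advances.
Round 2: Maru vs Grove — 2–11, Grove advances.
Round 3: Grove vs Juniper — 6–7, Juniper advances.
Round 4: Juniper vs Cedar — 11–2, Juniper advances.
Round 5: Juniper vs Lantern — 5–8, Lantern advances.
Lantern survives the agenda.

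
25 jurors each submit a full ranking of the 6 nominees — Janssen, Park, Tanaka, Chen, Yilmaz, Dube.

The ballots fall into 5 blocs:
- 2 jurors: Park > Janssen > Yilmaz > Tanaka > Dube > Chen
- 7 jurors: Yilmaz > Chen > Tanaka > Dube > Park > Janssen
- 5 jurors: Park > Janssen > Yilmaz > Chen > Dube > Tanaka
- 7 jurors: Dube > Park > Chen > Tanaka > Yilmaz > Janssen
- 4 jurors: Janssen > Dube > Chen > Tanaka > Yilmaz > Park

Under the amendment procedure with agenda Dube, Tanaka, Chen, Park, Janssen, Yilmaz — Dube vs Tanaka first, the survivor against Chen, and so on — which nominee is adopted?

Round 1: Dube vs Tanaka — 16–9, Dube advances.
Round 2: Dube vs Chen — 13–12, Dube advances.
Round 3: Dube vs Park — 18–7, Dube advances.
Round 4: Dube vs Janssen — 14–11, Dube advances.
Round 5: Dube vs Yilmaz — 11–14, Yilmaz advances.
The agenda winner is Yilmaz.

Yilmaz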